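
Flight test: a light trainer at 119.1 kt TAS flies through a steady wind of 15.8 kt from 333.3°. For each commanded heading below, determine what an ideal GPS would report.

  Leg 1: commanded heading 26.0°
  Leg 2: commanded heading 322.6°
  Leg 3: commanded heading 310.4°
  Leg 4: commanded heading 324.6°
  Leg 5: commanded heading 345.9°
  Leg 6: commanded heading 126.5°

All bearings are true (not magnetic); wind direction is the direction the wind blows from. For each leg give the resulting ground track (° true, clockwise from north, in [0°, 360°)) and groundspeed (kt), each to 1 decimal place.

Leg 1: heading 26.0°; drift +6.5° → track 32.5°, groundspeed 110.2 kt
Leg 2: heading 322.6°; drift -1.6° → track 321.0°, groundspeed 103.6 kt
Leg 3: heading 310.4°; drift -3.4° → track 307.0°, groundspeed 104.7 kt
Leg 4: heading 324.6°; drift -1.3° → track 323.3°, groundspeed 103.5 kt
Leg 5: heading 345.9°; drift +1.9° → track 347.8°, groundspeed 103.7 kt
Leg 6: heading 126.5°; drift +3.1° → track 129.6°, groundspeed 133.4 kt

Leg 1: track=32.5°, groundspeed=110.2 kt
Leg 2: track=321.0°, groundspeed=103.6 kt
Leg 3: track=307.0°, groundspeed=104.7 kt
Leg 4: track=323.3°, groundspeed=103.5 kt
Leg 5: track=347.8°, groundspeed=103.7 kt
Leg 6: track=129.6°, groundspeed=133.4 kt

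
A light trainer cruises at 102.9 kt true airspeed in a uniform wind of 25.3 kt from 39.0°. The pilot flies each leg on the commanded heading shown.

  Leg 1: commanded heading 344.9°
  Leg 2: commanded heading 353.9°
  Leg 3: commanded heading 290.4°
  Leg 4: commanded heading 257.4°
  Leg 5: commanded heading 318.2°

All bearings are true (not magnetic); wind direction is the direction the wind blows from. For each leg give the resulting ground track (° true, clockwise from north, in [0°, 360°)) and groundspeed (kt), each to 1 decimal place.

Leg 1: heading 344.9°; drift -13.1° → track 331.8°, groundspeed 90.4 kt
Leg 2: heading 353.9°; drift -11.9° → track 342.0°, groundspeed 86.9 kt
Leg 3: heading 290.4°; drift -12.2° → track 278.2°, groundspeed 113.5 kt
Leg 4: heading 257.4°; drift -7.3° → track 250.1°, groundspeed 123.7 kt
Leg 5: heading 318.2°; drift -14.2° → track 304.0°, groundspeed 102.0 kt

Leg 1: track=331.8°, groundspeed=90.4 kt
Leg 2: track=342.0°, groundspeed=86.9 kt
Leg 3: track=278.2°, groundspeed=113.5 kt
Leg 4: track=250.1°, groundspeed=123.7 kt
Leg 5: track=304.0°, groundspeed=102.0 kt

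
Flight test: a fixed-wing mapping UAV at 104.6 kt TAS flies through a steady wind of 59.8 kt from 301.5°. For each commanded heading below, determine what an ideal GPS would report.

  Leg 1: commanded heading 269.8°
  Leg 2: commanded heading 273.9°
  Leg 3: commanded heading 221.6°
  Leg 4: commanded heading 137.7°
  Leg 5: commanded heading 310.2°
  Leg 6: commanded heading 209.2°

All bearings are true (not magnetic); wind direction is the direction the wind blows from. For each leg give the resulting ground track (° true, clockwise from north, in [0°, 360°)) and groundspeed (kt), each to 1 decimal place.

Leg 1: heading 269.8°; drift -30.3° → track 239.5°, groundspeed 62.2 kt
Leg 2: heading 273.9°; drift -28.2° → track 245.7°, groundspeed 58.6 kt
Leg 3: heading 221.6°; drift -32.0° → track 189.6°, groundspeed 111.0 kt
Leg 4: heading 137.7°; drift -5.9° → track 131.8°, groundspeed 162.9 kt
Leg 5: heading 310.2°; drift +11.2° → track 321.4°, groundspeed 46.4 kt
Leg 6: heading 209.2°; drift -29.2° → track 180.0°, groundspeed 122.6 kt

Leg 1: track=239.5°, groundspeed=62.2 kt
Leg 2: track=245.7°, groundspeed=58.6 kt
Leg 3: track=189.6°, groundspeed=111.0 kt
Leg 4: track=131.8°, groundspeed=162.9 kt
Leg 5: track=321.4°, groundspeed=46.4 kt
Leg 6: track=180.0°, groundspeed=122.6 kt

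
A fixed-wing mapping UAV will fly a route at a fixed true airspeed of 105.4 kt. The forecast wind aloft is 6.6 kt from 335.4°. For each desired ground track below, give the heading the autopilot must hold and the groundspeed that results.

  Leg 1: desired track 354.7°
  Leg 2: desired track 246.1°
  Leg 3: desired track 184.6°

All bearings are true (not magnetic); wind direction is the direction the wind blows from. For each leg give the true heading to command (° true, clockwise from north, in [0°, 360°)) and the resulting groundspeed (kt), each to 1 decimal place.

Leg 1: heading=353.5°, groundspeed=99.1 kt
Leg 2: heading=249.7°, groundspeed=105.1 kt
Leg 3: heading=186.4°, groundspeed=111.1 kt

Leg 1: desired track 354.7°; wind correction -1.2° → command heading 353.5°, groundspeed 99.1 kt
Leg 2: desired track 246.1°; wind correction +3.6° → command heading 249.7°, groundspeed 105.1 kt
Leg 3: desired track 184.6°; wind correction +1.8° → command heading 186.4°, groundspeed 111.1 kt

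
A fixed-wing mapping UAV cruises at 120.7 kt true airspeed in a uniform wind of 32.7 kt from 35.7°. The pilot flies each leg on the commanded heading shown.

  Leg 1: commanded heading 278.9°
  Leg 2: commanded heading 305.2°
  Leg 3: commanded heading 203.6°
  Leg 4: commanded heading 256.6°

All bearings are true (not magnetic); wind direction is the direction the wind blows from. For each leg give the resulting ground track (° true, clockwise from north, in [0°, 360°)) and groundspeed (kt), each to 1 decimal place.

Leg 1: track=266.7°, groundspeed=138.6 kt
Leg 2: track=290.1°, groundspeed=125.3 kt
Leg 3: track=206.2°, groundspeed=152.8 kt
Leg 4: track=248.2°, groundspeed=147.0 kt

Leg 1: heading 278.9°; drift -12.2° → track 266.7°, groundspeed 138.6 kt
Leg 2: heading 305.2°; drift -15.1° → track 290.1°, groundspeed 125.3 kt
Leg 3: heading 203.6°; drift +2.6° → track 206.2°, groundspeed 152.8 kt
Leg 4: heading 256.6°; drift -8.4° → track 248.2°, groundspeed 147.0 kt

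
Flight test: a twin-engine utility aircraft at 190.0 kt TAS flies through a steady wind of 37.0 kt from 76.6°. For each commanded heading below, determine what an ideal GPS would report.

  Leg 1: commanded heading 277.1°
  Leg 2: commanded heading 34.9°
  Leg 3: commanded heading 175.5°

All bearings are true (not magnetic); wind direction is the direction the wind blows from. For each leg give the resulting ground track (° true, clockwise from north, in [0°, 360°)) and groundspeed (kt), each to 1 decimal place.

Leg 1: heading 277.1°; drift -3.3° → track 273.8°, groundspeed 225.0 kt
Leg 2: heading 34.9°; drift -8.6° → track 26.3°, groundspeed 164.2 kt
Leg 3: heading 175.5°; drift +10.6° → track 186.1°, groundspeed 199.1 kt

Leg 1: track=273.8°, groundspeed=225.0 kt
Leg 2: track=26.3°, groundspeed=164.2 kt
Leg 3: track=186.1°, groundspeed=199.1 kt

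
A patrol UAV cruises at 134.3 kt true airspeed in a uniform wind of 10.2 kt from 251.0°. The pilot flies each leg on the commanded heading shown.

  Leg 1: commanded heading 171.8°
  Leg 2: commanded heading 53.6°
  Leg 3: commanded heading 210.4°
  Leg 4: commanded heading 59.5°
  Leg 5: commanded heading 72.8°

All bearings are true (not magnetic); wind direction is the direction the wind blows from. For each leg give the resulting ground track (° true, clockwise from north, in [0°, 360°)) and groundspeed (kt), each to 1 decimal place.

Leg 1: track=167.5°, groundspeed=132.8 kt
Leg 2: track=54.8°, groundspeed=144.1 kt
Leg 3: track=207.4°, groundspeed=126.7 kt
Leg 4: track=60.3°, groundspeed=144.3 kt
Leg 5: track=72.7°, groundspeed=144.5 kt

Leg 1: heading 171.8°; drift -4.3° → track 167.5°, groundspeed 132.8 kt
Leg 2: heading 53.6°; drift +1.2° → track 54.8°, groundspeed 144.1 kt
Leg 3: heading 210.4°; drift -3.0° → track 207.4°, groundspeed 126.7 kt
Leg 4: heading 59.5°; drift +0.8° → track 60.3°, groundspeed 144.3 kt
Leg 5: heading 72.8°; drift -0.1° → track 72.7°, groundspeed 144.5 kt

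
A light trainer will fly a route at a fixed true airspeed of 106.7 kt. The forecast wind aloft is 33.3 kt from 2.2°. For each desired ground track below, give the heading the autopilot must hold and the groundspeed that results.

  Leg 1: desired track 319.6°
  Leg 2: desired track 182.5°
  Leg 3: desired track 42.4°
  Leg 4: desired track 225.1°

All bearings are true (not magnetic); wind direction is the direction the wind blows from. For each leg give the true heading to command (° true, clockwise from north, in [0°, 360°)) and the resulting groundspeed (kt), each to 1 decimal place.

Leg 1: heading=331.8°, groundspeed=79.8 kt
Leg 2: heading=182.6°, groundspeed=140.0 kt
Leg 3: heading=30.8°, groundspeed=79.1 kt
Leg 4: heading=237.4°, groundspeed=128.7 kt

Leg 1: desired track 319.6°; wind correction +12.2° → command heading 331.8°, groundspeed 79.8 kt
Leg 2: desired track 182.5°; wind correction +0.1° → command heading 182.6°, groundspeed 140.0 kt
Leg 3: desired track 42.4°; wind correction -11.6° → command heading 30.8°, groundspeed 79.1 kt
Leg 4: desired track 225.1°; wind correction +12.3° → command heading 237.4°, groundspeed 128.7 kt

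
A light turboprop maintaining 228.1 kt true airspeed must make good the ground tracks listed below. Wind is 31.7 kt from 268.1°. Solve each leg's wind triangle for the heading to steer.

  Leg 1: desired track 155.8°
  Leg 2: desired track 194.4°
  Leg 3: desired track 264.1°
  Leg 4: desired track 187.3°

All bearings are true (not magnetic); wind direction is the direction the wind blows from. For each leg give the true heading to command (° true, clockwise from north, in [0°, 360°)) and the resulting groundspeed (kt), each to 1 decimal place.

Leg 1: heading=163.2°, groundspeed=238.2 kt
Leg 2: heading=202.1°, groundspeed=217.2 kt
Leg 3: heading=264.7°, groundspeed=196.5 kt
Leg 4: heading=195.2°, groundspeed=220.9 kt

Leg 1: desired track 155.8°; wind correction +7.4° → command heading 163.2°, groundspeed 238.2 kt
Leg 2: desired track 194.4°; wind correction +7.7° → command heading 202.1°, groundspeed 217.2 kt
Leg 3: desired track 264.1°; wind correction +0.6° → command heading 264.7°, groundspeed 196.5 kt
Leg 4: desired track 187.3°; wind correction +7.9° → command heading 195.2°, groundspeed 220.9 kt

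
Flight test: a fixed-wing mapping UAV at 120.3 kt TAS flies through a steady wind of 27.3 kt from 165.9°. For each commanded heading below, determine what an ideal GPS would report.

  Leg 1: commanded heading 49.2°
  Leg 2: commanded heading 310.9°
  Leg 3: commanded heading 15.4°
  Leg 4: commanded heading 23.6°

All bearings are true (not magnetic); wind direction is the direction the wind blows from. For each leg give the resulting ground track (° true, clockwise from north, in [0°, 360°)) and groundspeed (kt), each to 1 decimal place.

Leg 1: track=38.8°, groundspeed=134.8 kt
Leg 2: track=317.2°, groundspeed=143.5 kt
Leg 3: track=10.1°, groundspeed=144.7 kt
Leg 4: track=16.9°, groundspeed=142.9 kt

Leg 1: heading 49.2°; drift -10.4° → track 38.8°, groundspeed 134.8 kt
Leg 2: heading 310.9°; drift +6.3° → track 317.2°, groundspeed 143.5 kt
Leg 3: heading 15.4°; drift -5.3° → track 10.1°, groundspeed 144.7 kt
Leg 4: heading 23.6°; drift -6.7° → track 16.9°, groundspeed 142.9 kt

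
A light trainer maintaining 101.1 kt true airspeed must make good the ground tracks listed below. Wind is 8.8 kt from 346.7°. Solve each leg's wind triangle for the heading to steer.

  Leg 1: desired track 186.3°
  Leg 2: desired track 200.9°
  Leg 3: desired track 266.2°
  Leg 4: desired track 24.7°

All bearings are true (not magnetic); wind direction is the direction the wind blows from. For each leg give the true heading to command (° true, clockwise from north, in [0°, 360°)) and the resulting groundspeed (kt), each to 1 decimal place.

Leg 1: heading=188.0°, groundspeed=109.3 kt
Leg 2: heading=203.7°, groundspeed=108.3 kt
Leg 3: heading=271.1°, groundspeed=99.3 kt
Leg 4: heading=21.6°, groundspeed=94.0 kt

Leg 1: desired track 186.3°; wind correction +1.7° → command heading 188.0°, groundspeed 109.3 kt
Leg 2: desired track 200.9°; wind correction +2.8° → command heading 203.7°, groundspeed 108.3 kt
Leg 3: desired track 266.2°; wind correction +4.9° → command heading 271.1°, groundspeed 99.3 kt
Leg 4: desired track 24.7°; wind correction -3.1° → command heading 21.6°, groundspeed 94.0 kt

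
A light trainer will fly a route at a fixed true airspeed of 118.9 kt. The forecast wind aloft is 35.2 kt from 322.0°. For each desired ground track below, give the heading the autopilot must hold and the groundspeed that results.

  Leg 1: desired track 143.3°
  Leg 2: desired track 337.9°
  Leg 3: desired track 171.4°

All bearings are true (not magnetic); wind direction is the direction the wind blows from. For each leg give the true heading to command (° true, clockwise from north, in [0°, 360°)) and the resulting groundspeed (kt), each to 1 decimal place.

Leg 1: heading=143.7°, groundspeed=154.1 kt
Leg 2: heading=333.2°, groundspeed=84.7 kt
Leg 3: heading=179.8°, groundspeed=148.3 kt

Leg 1: desired track 143.3°; wind correction +0.4° → command heading 143.7°, groundspeed 154.1 kt
Leg 2: desired track 337.9°; wind correction -4.7° → command heading 333.2°, groundspeed 84.7 kt
Leg 3: desired track 171.4°; wind correction +8.4° → command heading 179.8°, groundspeed 148.3 kt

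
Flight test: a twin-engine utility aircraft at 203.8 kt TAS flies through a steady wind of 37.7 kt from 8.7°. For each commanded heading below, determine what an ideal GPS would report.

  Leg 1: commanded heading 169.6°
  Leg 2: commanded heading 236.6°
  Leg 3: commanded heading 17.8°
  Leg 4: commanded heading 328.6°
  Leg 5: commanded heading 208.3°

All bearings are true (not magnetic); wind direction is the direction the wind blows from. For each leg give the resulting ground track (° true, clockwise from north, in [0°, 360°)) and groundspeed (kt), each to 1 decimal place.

Leg 1: heading 169.6°; drift +2.9° → track 172.5°, groundspeed 239.7 kt
Leg 2: heading 236.6°; drift -7.0° → track 229.6°, groundspeed 230.8 kt
Leg 3: heading 17.8°; drift +2.1° → track 19.9°, groundspeed 166.7 kt
Leg 4: heading 328.6°; drift -7.9° → track 320.7°, groundspeed 176.6 kt
Leg 5: heading 208.3°; drift -3.0° → track 205.3°, groundspeed 239.6 kt

Leg 1: track=172.5°, groundspeed=239.7 kt
Leg 2: track=229.6°, groundspeed=230.8 kt
Leg 3: track=19.9°, groundspeed=166.7 kt
Leg 4: track=320.7°, groundspeed=176.6 kt
Leg 5: track=205.3°, groundspeed=239.6 kt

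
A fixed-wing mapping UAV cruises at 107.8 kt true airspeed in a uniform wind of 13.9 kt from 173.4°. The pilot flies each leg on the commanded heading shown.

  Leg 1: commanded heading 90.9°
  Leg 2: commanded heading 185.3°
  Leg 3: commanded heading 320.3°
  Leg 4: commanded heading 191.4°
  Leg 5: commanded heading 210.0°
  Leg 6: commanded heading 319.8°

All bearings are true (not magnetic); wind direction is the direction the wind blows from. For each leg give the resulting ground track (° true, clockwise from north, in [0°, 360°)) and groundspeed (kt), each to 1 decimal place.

Leg 1: track=83.5°, groundspeed=106.9 kt
Leg 2: track=187.0°, groundspeed=94.2 kt
Leg 3: track=323.9°, groundspeed=119.7 kt
Leg 4: track=194.0°, groundspeed=94.7 kt
Leg 5: track=214.9°, groundspeed=97.0 kt
Leg 6: track=323.5°, groundspeed=119.6 kt

Leg 1: heading 90.9°; drift -7.4° → track 83.5°, groundspeed 106.9 kt
Leg 2: heading 185.3°; drift +1.7° → track 187.0°, groundspeed 94.2 kt
Leg 3: heading 320.3°; drift +3.6° → track 323.9°, groundspeed 119.7 kt
Leg 4: heading 191.4°; drift +2.6° → track 194.0°, groundspeed 94.7 kt
Leg 5: heading 210.0°; drift +4.9° → track 214.9°, groundspeed 97.0 kt
Leg 6: heading 319.8°; drift +3.7° → track 323.5°, groundspeed 119.6 kt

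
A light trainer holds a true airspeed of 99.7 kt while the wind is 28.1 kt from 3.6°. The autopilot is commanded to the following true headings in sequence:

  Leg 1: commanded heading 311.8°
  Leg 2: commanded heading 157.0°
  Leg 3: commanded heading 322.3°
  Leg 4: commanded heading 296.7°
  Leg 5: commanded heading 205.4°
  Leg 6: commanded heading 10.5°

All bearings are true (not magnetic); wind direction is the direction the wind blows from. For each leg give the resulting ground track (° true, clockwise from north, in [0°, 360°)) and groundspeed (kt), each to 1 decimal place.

Leg 1: heading 311.8°; drift -15.0° → track 296.8°, groundspeed 85.2 kt
Leg 2: heading 157.0°; drift +5.8° → track 162.8°, groundspeed 125.5 kt
Leg 3: heading 322.3°; drift -13.3° → track 309.0°, groundspeed 80.7 kt
Leg 4: heading 296.7°; drift -16.3° → track 280.4°, groundspeed 92.4 kt
Leg 5: heading 205.4°; drift -4.7° → track 200.7°, groundspeed 126.2 kt
Leg 6: heading 10.5°; drift +2.7° → track 13.2°, groundspeed 71.9 kt

Leg 1: track=296.8°, groundspeed=85.2 kt
Leg 2: track=162.8°, groundspeed=125.5 kt
Leg 3: track=309.0°, groundspeed=80.7 kt
Leg 4: track=280.4°, groundspeed=92.4 kt
Leg 5: track=200.7°, groundspeed=126.2 kt
Leg 6: track=13.2°, groundspeed=71.9 kt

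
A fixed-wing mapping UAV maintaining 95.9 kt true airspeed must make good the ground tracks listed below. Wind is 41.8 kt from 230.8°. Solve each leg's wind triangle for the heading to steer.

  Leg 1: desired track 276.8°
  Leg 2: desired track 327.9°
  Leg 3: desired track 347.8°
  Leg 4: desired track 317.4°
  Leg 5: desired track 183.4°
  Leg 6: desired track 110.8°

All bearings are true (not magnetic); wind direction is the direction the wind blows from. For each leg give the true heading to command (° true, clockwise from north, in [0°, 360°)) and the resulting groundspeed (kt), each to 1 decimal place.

Leg 1: desired track 276.8°; wind correction -18.3° → command heading 258.5°, groundspeed 62.0 kt
Leg 2: desired track 327.9°; wind correction -25.6° → command heading 302.3°, groundspeed 91.6 kt
Leg 3: desired track 347.8°; wind correction -22.9° → command heading 324.9°, groundspeed 107.3 kt
Leg 4: desired track 317.4°; wind correction -25.8° → command heading 291.6°, groundspeed 83.9 kt
Leg 5: desired track 183.4°; wind correction +18.7° → command heading 202.1°, groundspeed 62.5 kt
Leg 6: desired track 110.8°; wind correction +22.2° → command heading 133.0°, groundspeed 109.7 kt

Leg 1: heading=258.5°, groundspeed=62.0 kt
Leg 2: heading=302.3°, groundspeed=91.6 kt
Leg 3: heading=324.9°, groundspeed=107.3 kt
Leg 4: heading=291.6°, groundspeed=83.9 kt
Leg 5: heading=202.1°, groundspeed=62.5 kt
Leg 6: heading=133.0°, groundspeed=109.7 kt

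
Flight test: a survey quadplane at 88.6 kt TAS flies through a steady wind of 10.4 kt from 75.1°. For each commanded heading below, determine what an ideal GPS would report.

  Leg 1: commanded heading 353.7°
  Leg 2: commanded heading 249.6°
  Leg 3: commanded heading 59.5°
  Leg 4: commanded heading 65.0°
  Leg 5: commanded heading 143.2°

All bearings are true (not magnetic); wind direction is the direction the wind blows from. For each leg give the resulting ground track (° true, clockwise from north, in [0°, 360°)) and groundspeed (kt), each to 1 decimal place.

Leg 1: heading 353.7°; drift -6.7° → track 347.0°, groundspeed 87.7 kt
Leg 2: heading 249.6°; drift +0.6° → track 250.2°, groundspeed 99.0 kt
Leg 3: heading 59.5°; drift -2.0° → track 57.5°, groundspeed 78.6 kt
Leg 4: heading 65.0°; drift -1.3° → track 63.7°, groundspeed 78.4 kt
Leg 5: heading 143.2°; drift +6.5° → track 149.7°, groundspeed 85.3 kt

Leg 1: track=347.0°, groundspeed=87.7 kt
Leg 2: track=250.2°, groundspeed=99.0 kt
Leg 3: track=57.5°, groundspeed=78.6 kt
Leg 4: track=63.7°, groundspeed=78.4 kt
Leg 5: track=149.7°, groundspeed=85.3 kt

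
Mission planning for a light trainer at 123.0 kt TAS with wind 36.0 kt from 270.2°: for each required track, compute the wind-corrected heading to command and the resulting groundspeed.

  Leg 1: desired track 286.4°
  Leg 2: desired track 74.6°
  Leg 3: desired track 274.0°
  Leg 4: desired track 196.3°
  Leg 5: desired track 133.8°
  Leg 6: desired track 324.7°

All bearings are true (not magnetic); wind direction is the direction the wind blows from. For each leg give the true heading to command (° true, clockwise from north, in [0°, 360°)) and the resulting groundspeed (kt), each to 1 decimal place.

Leg 1: desired track 286.4°; wind correction -4.7° → command heading 281.7°, groundspeed 88.0 kt
Leg 2: desired track 74.6°; wind correction -4.5° → command heading 70.1°, groundspeed 157.3 kt
Leg 3: desired track 274.0°; wind correction -1.1° → command heading 272.9°, groundspeed 87.1 kt
Leg 4: desired track 196.3°; wind correction +16.3° → command heading 212.6°, groundspeed 108.1 kt
Leg 5: desired track 133.8°; wind correction +11.6° → command heading 145.4°, groundspeed 146.5 kt
Leg 6: desired track 324.7°; wind correction -13.8° → command heading 310.9°, groundspeed 98.6 kt

Leg 1: heading=281.7°, groundspeed=88.0 kt
Leg 2: heading=70.1°, groundspeed=157.3 kt
Leg 3: heading=272.9°, groundspeed=87.1 kt
Leg 4: heading=212.6°, groundspeed=108.1 kt
Leg 5: heading=145.4°, groundspeed=146.5 kt
Leg 6: heading=310.9°, groundspeed=98.6 kt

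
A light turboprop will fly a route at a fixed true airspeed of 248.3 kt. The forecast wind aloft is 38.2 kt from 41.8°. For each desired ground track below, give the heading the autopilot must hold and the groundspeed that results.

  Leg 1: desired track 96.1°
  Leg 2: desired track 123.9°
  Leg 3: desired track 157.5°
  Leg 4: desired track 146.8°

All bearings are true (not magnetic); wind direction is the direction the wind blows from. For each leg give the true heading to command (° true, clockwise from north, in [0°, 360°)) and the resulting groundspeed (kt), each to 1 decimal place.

Leg 1: desired track 96.1°; wind correction -7.2° → command heading 88.9°, groundspeed 224.1 kt
Leg 2: desired track 123.9°; wind correction -8.8° → command heading 115.1°, groundspeed 240.1 kt
Leg 3: desired track 157.5°; wind correction -8.0° → command heading 149.5°, groundspeed 262.5 kt
Leg 4: desired track 146.8°; wind correction -8.5° → command heading 138.3°, groundspeed 255.4 kt

Leg 1: heading=88.9°, groundspeed=224.1 kt
Leg 2: heading=115.1°, groundspeed=240.1 kt
Leg 3: heading=149.5°, groundspeed=262.5 kt
Leg 4: heading=138.3°, groundspeed=255.4 kt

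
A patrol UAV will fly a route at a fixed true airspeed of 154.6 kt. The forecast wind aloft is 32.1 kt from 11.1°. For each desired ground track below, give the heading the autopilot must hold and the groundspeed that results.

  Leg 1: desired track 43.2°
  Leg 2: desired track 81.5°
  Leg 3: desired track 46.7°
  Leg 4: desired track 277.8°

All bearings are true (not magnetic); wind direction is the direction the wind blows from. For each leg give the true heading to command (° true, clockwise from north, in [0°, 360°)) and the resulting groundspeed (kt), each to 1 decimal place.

Leg 1: heading=36.9°, groundspeed=126.5 kt
Leg 2: heading=70.2°, groundspeed=140.8 kt
Leg 3: heading=39.8°, groundspeed=127.4 kt
Leg 4: heading=289.8°, groundspeed=153.1 kt

Leg 1: desired track 43.2°; wind correction -6.3° → command heading 36.9°, groundspeed 126.5 kt
Leg 2: desired track 81.5°; wind correction -11.3° → command heading 70.2°, groundspeed 140.8 kt
Leg 3: desired track 46.7°; wind correction -6.9° → command heading 39.8°, groundspeed 127.4 kt
Leg 4: desired track 277.8°; wind correction +12.0° → command heading 289.8°, groundspeed 153.1 kt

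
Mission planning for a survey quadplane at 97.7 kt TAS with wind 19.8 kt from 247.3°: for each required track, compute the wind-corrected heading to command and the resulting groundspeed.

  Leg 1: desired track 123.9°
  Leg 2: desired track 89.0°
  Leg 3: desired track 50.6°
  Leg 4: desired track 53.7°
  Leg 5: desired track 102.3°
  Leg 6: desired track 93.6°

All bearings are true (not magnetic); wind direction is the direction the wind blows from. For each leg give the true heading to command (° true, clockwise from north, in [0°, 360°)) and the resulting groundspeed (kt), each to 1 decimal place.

Leg 1: heading=133.6°, groundspeed=107.2 kt
Leg 2: heading=93.3°, groundspeed=115.8 kt
Leg 3: heading=47.3°, groundspeed=116.5 kt
Leg 4: heading=51.0°, groundspeed=116.8 kt
Leg 5: heading=109.0°, groundspeed=113.3 kt
Leg 6: heading=98.8°, groundspeed=115.1 kt

Leg 1: desired track 123.9°; wind correction +9.7° → command heading 133.6°, groundspeed 107.2 kt
Leg 2: desired track 89.0°; wind correction +4.3° → command heading 93.3°, groundspeed 115.8 kt
Leg 3: desired track 50.6°; wind correction -3.3° → command heading 47.3°, groundspeed 116.5 kt
Leg 4: desired track 53.7°; wind correction -2.7° → command heading 51.0°, groundspeed 116.8 kt
Leg 5: desired track 102.3°; wind correction +6.7° → command heading 109.0°, groundspeed 113.3 kt
Leg 6: desired track 93.6°; wind correction +5.2° → command heading 98.8°, groundspeed 115.1 kt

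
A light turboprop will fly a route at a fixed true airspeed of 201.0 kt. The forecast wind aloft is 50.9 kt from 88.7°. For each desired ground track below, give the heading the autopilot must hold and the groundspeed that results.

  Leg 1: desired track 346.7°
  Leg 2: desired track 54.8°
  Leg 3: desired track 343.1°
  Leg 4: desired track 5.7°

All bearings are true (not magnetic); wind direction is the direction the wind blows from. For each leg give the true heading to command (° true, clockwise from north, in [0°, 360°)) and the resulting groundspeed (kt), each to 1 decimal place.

Leg 1: desired track 346.7°; wind correction +14.3° → command heading 1.0°, groundspeed 205.3 kt
Leg 2: desired track 54.8°; wind correction +8.1° → command heading 62.9°, groundspeed 156.7 kt
Leg 3: desired track 343.1°; wind correction +14.1° → command heading 357.2°, groundspeed 208.6 kt
Leg 4: desired track 5.7°; wind correction +14.6° → command heading 20.3°, groundspeed 188.3 kt

Leg 1: heading=1.0°, groundspeed=205.3 kt
Leg 2: heading=62.9°, groundspeed=156.7 kt
Leg 3: heading=357.2°, groundspeed=208.6 kt
Leg 4: heading=20.3°, groundspeed=188.3 kt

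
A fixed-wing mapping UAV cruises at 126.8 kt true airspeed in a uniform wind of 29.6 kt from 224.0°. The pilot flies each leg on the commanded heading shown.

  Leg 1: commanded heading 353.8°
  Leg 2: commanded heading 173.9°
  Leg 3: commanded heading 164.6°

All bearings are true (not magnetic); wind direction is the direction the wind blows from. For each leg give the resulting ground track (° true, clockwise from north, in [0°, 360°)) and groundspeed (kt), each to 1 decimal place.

Leg 1: track=2.7°, groundspeed=147.5 kt
Leg 2: track=162.0°, groundspeed=110.2 kt
Leg 3: track=151.8°, groundspeed=114.6 kt

Leg 1: heading 353.8°; drift +8.9° → track 2.7°, groundspeed 147.5 kt
Leg 2: heading 173.9°; drift -11.9° → track 162.0°, groundspeed 110.2 kt
Leg 3: heading 164.6°; drift -12.8° → track 151.8°, groundspeed 114.6 kt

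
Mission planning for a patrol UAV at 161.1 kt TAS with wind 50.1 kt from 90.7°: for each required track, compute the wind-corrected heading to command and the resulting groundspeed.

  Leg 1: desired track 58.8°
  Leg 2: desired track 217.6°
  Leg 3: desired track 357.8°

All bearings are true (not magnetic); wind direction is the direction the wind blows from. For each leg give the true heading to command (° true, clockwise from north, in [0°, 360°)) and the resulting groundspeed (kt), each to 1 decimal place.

Leg 1: desired track 58.8°; wind correction +9.5° → command heading 68.3°, groundspeed 116.4 kt
Leg 2: desired track 217.6°; wind correction -14.4° → command heading 203.2°, groundspeed 186.1 kt
Leg 3: desired track 357.8°; wind correction +18.1° → command heading 15.9°, groundspeed 155.7 kt

Leg 1: heading=68.3°, groundspeed=116.4 kt
Leg 2: heading=203.2°, groundspeed=186.1 kt
Leg 3: heading=15.9°, groundspeed=155.7 kt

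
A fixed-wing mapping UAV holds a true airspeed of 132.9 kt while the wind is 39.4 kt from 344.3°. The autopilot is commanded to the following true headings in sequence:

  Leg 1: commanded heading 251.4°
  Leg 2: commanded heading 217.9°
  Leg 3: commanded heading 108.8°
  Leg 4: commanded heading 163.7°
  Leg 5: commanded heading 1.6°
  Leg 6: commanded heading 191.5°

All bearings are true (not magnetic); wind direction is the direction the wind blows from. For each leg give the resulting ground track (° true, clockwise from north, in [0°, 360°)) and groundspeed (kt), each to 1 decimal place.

Leg 1: track=235.1°, groundspeed=140.5 kt
Leg 2: track=206.4°, groundspeed=159.5 kt
Leg 3: track=120.6°, groundspeed=158.6 kt
Leg 4: track=163.8°, groundspeed=172.3 kt
Leg 5: track=8.6°, groundspeed=96.0 kt
Leg 6: track=185.4°, groundspeed=168.9 kt

Leg 1: heading 251.4°; drift -16.3° → track 235.1°, groundspeed 140.5 kt
Leg 2: heading 217.9°; drift -11.5° → track 206.4°, groundspeed 159.5 kt
Leg 3: heading 108.8°; drift +11.8° → track 120.6°, groundspeed 158.6 kt
Leg 4: heading 163.7°; drift +0.1° → track 163.8°, groundspeed 172.3 kt
Leg 5: heading 1.6°; drift +7.0° → track 8.6°, groundspeed 96.0 kt
Leg 6: heading 191.5°; drift -6.1° → track 185.4°, groundspeed 168.9 kt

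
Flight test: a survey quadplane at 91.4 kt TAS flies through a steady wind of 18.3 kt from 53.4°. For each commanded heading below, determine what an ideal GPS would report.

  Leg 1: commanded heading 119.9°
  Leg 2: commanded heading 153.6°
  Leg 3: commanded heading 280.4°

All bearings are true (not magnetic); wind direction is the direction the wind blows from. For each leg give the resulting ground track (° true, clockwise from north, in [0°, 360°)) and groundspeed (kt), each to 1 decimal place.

Leg 1: track=131.2°, groundspeed=85.8 kt
Leg 2: track=164.4°, groundspeed=96.3 kt
Leg 3: track=273.1°, groundspeed=104.7 kt

Leg 1: heading 119.9°; drift +11.3° → track 131.2°, groundspeed 85.8 kt
Leg 2: heading 153.6°; drift +10.8° → track 164.4°, groundspeed 96.3 kt
Leg 3: heading 280.4°; drift -7.3° → track 273.1°, groundspeed 104.7 kt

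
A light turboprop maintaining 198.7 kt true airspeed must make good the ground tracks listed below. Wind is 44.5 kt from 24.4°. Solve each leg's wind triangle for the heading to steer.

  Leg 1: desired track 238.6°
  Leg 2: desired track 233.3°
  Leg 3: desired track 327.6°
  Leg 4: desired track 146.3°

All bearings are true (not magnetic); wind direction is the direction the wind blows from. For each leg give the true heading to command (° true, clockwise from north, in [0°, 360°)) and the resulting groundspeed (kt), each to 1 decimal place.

Leg 1: heading=245.8°, groundspeed=233.9 kt
Leg 2: heading=239.5°, groundspeed=236.5 kt
Leg 3: heading=338.4°, groundspeed=170.8 kt
Leg 4: heading=135.3°, groundspeed=218.6 kt

Leg 1: desired track 238.6°; wind correction +7.2° → command heading 245.8°, groundspeed 233.9 kt
Leg 2: desired track 233.3°; wind correction +6.2° → command heading 239.5°, groundspeed 236.5 kt
Leg 3: desired track 327.6°; wind correction +10.8° → command heading 338.4°, groundspeed 170.8 kt
Leg 4: desired track 146.3°; wind correction -11.0° → command heading 135.3°, groundspeed 218.6 kt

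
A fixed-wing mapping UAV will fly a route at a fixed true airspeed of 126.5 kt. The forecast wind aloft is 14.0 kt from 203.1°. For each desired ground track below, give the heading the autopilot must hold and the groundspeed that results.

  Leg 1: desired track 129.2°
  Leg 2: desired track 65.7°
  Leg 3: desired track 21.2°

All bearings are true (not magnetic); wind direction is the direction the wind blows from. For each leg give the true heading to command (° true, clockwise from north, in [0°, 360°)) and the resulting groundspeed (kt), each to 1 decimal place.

Leg 1: heading=135.3°, groundspeed=121.9 kt
Leg 2: heading=70.0°, groundspeed=136.4 kt
Leg 3: heading=21.0°, groundspeed=140.5 kt

Leg 1: desired track 129.2°; wind correction +6.1° → command heading 135.3°, groundspeed 121.9 kt
Leg 2: desired track 65.7°; wind correction +4.3° → command heading 70.0°, groundspeed 136.4 kt
Leg 3: desired track 21.2°; wind correction -0.2° → command heading 21.0°, groundspeed 140.5 kt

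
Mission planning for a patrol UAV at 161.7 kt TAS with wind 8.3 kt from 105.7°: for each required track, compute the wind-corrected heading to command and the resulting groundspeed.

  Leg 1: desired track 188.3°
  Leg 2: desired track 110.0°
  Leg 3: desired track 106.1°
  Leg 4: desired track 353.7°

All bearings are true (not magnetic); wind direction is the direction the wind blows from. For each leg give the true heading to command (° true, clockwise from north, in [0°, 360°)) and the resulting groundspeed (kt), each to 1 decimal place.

Leg 1: desired track 188.3°; wind correction -2.9° → command heading 185.4°, groundspeed 160.4 kt
Leg 2: desired track 110.0°; wind correction -0.2° → command heading 109.8°, groundspeed 153.4 kt
Leg 3: desired track 106.1°; wind correction +0.0° → command heading 106.1°, groundspeed 153.4 kt
Leg 4: desired track 353.7°; wind correction +2.7° → command heading 356.4°, groundspeed 164.6 kt

Leg 1: heading=185.4°, groundspeed=160.4 kt
Leg 2: heading=109.8°, groundspeed=153.4 kt
Leg 3: heading=106.1°, groundspeed=153.4 kt
Leg 4: heading=356.4°, groundspeed=164.6 kt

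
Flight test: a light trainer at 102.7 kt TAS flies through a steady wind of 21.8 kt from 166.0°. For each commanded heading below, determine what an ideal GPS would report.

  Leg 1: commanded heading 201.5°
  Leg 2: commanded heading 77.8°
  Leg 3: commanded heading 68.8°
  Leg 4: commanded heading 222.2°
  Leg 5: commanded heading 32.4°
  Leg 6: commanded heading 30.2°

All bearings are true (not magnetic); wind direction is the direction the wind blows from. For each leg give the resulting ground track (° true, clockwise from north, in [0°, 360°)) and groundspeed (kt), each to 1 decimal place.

Leg 1: heading 201.5°; drift +8.5° → track 210.0°, groundspeed 85.9 kt
Leg 2: heading 77.8°; drift -12.1° → track 65.7°, groundspeed 104.3 kt
Leg 3: heading 68.8°; drift -11.6° → track 57.2°, groundspeed 107.6 kt
Leg 4: heading 222.2°; drift +11.3° → track 233.5°, groundspeed 92.4 kt
Leg 5: heading 32.4°; drift -7.6° → track 24.8°, groundspeed 118.8 kt
Leg 6: heading 30.2°; drift -7.3° → track 22.9°, groundspeed 119.3 kt

Leg 1: track=210.0°, groundspeed=85.9 kt
Leg 2: track=65.7°, groundspeed=104.3 kt
Leg 3: track=57.2°, groundspeed=107.6 kt
Leg 4: track=233.5°, groundspeed=92.4 kt
Leg 5: track=24.8°, groundspeed=118.8 kt
Leg 6: track=22.9°, groundspeed=119.3 kt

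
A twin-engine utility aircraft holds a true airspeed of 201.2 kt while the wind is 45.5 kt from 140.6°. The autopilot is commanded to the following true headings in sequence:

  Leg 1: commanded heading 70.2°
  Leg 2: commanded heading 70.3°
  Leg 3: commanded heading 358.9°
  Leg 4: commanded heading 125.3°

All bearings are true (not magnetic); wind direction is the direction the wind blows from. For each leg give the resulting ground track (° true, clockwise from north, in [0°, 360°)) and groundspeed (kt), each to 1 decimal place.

Leg 1: track=57.2°, groundspeed=190.8 kt
Leg 2: track=57.3°, groundspeed=190.7 kt
Leg 3: track=352.1°, groundspeed=238.6 kt
Leg 4: track=120.9°, groundspeed=157.8 kt

Leg 1: heading 70.2°; drift -13.0° → track 57.2°, groundspeed 190.8 kt
Leg 2: heading 70.3°; drift -13.0° → track 57.3°, groundspeed 190.7 kt
Leg 3: heading 358.9°; drift -6.8° → track 352.1°, groundspeed 238.6 kt
Leg 4: heading 125.3°; drift -4.4° → track 120.9°, groundspeed 157.8 kt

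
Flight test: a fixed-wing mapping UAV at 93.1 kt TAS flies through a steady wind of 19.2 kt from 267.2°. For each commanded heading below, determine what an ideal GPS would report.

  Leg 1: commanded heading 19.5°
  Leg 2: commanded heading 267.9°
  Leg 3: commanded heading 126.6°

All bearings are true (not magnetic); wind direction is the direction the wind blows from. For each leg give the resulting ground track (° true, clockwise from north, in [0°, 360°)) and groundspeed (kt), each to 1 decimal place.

Leg 1: track=29.5°, groundspeed=101.9 kt
Leg 2: track=268.1°, groundspeed=73.9 kt
Leg 3: track=120.2°, groundspeed=108.6 kt

Leg 1: heading 19.5°; drift +10.0° → track 29.5°, groundspeed 101.9 kt
Leg 2: heading 267.9°; drift +0.2° → track 268.1°, groundspeed 73.9 kt
Leg 3: heading 126.6°; drift -6.4° → track 120.2°, groundspeed 108.6 kt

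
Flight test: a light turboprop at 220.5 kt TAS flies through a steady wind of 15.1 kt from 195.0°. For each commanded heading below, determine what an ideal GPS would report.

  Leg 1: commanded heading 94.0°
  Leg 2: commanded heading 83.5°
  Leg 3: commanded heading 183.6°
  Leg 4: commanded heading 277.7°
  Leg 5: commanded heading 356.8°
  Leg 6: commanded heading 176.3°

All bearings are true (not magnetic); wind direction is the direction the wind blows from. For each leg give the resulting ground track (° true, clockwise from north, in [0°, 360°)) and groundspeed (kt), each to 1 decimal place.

Leg 1: track=90.2°, groundspeed=223.9 kt
Leg 2: track=79.9°, groundspeed=226.5 kt
Leg 3: track=182.8°, groundspeed=205.7 kt
Leg 4: track=281.6°, groundspeed=219.1 kt
Leg 5: track=358.0°, groundspeed=234.9 kt
Leg 6: track=175.0°, groundspeed=206.3 kt

Leg 1: heading 94.0°; drift -3.8° → track 90.2°, groundspeed 223.9 kt
Leg 2: heading 83.5°; drift -3.6° → track 79.9°, groundspeed 226.5 kt
Leg 3: heading 183.6°; drift -0.8° → track 182.8°, groundspeed 205.7 kt
Leg 4: heading 277.7°; drift +3.9° → track 281.6°, groundspeed 219.1 kt
Leg 5: heading 356.8°; drift +1.2° → track 358.0°, groundspeed 234.9 kt
Leg 6: heading 176.3°; drift -1.3° → track 175.0°, groundspeed 206.3 kt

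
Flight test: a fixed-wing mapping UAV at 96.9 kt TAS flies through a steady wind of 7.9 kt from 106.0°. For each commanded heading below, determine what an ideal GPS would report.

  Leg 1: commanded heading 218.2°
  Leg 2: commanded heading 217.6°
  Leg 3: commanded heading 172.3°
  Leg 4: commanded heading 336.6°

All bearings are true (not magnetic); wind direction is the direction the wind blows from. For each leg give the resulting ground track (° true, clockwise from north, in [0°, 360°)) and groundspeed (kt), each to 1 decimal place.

Leg 1: track=222.4°, groundspeed=100.2 kt
Leg 2: track=221.8°, groundspeed=100.1 kt
Leg 3: track=176.7°, groundspeed=94.0 kt
Leg 4: track=333.2°, groundspeed=102.1 kt

Leg 1: heading 218.2°; drift +4.2° → track 222.4°, groundspeed 100.2 kt
Leg 2: heading 217.6°; drift +4.2° → track 221.8°, groundspeed 100.1 kt
Leg 3: heading 172.3°; drift +4.4° → track 176.7°, groundspeed 94.0 kt
Leg 4: heading 336.6°; drift -3.4° → track 333.2°, groundspeed 102.1 kt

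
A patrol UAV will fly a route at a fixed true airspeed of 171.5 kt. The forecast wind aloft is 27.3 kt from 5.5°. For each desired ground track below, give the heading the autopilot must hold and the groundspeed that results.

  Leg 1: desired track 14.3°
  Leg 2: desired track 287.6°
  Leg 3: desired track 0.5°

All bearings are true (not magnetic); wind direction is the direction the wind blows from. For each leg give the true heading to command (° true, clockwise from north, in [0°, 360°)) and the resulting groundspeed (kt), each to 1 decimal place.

Leg 1: desired track 14.3°; wind correction -1.4° → command heading 12.9°, groundspeed 144.5 kt
Leg 2: desired track 287.6°; wind correction +9.0° → command heading 296.6°, groundspeed 163.7 kt
Leg 3: desired track 0.5°; wind correction +0.8° → command heading 1.3°, groundspeed 144.3 kt

Leg 1: heading=12.9°, groundspeed=144.5 kt
Leg 2: heading=296.6°, groundspeed=163.7 kt
Leg 3: heading=1.3°, groundspeed=144.3 kt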